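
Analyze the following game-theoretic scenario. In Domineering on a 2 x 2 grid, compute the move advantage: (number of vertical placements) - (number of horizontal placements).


Board is 2 x 2 (rows x cols).
Left (vertical) placements: (rows-1) * cols = 1 * 2 = 2
Right (horizontal) placements: rows * (cols-1) = 2 * 1 = 2
Advantage = Left - Right = 2 - 2 = 0

0


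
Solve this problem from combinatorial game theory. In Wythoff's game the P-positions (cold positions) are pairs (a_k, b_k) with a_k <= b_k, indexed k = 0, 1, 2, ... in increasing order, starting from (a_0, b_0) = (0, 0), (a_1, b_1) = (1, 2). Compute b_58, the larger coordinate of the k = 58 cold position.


By Wythoff's theorem, a_k = floor(k * phi) and b_k = floor(k * phi^2) = a_k + k, where phi = (1 + sqrt(5))/2 is the golden ratio.
phi = (1 + sqrt(5))/2 = 1.618034
phi^2 = phi + 1 = 2.618034
k = 58
k * phi^2 = 58 * 2.618034 = 151.845971
b_58 = floor(k * phi^2) = 151 (check: a_58 + k = 93 + 58 = 151)

151


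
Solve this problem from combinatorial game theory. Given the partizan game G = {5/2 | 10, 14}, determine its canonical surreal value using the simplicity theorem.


Left options: {5/2}, max = 5/2
Right options: {10, 14}, min = 10
All options are numbers and max(Left) < min(Right), so by the simplicity theorem the value is the simplest (earliest-born) number strictly between 5/2 and 10.
Integers 3 through 9 all lie strictly between 5/2 and 10.
Among integers, the simplest (lowest birthday = smallest |n|; 0 is born on day 0, +-n on day n) is 3.
No non-integer in the interval can be simpler: if x is a non-integer in the interval, then floor(x) or ceil(x) also lies in the interval (the interval contains an integer), and both are proper prefixes of x's sign expansion, i.e. born earlier. So the game value is 3.
Game value = 3

3


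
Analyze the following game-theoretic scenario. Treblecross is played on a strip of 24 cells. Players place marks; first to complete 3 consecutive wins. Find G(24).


Treblecross: place X on empty cells; 3-in-a-row wins.
Playing within two cells of an existing X lets the opponent win at once, so sensible play treats the cells i-2..i+2 around each X as dead. The player left with no safe cell loses, so this is a normal-play take-away game on strips of safe cells.
Placing X at cell i (0-indexed) of a strip of k safe cells leaves independent strips of sizes max(0, i-2) and max(0, k-i-3). Hence G(k) = mex{ G(max(0,i-2)) XOR G(max(0,k-i-3)) : 0 <= i < k }, with G(0) = 0.
G(1): splits (0,0):0^0=0 -> mex({0}) = 1
G(2): splits (0,0):0^0=0 -> mex({0}) = 1
G(3): splits (0,0):0^0=0 -> mex({0}) = 1
G(4): splits (0,1):0^1=1 (0,0):0^0=0 -> mex({0, 1}) = 2
G(5): splits (0,2):0^1=1 (0,1):0^1=1 (0,0):0^0=0 -> mex({0, 1}) = 2
G(6) = mex({1}) = 0
G(7) = mex({0, 1, 2}) = 3
G(8) = mex({0, 1, 2}) = 3
G(9) = mex({0, 2}) = 1
G(10) = mex({0, 2, 3}) = 1
G(11) = mex({0, 3}) = 1
G(12) = mex({1, 3}) = 0
G(13) = mex({0, 1, 2, 3}) = 4
G(14) = mex({0, 1, 2}) = 3
G(15) = mex({0, 1, 2}) = 3
G(16) = mex({0, 1, 2, 4}) = 3
G(17) = mex({0, 1, 3, 4}) = 2
G(18) = mex({0, 1, 3, 4}) = 2
G(19) = mex({0, 1, 3, 5}) = 2
G(20) = mex({0, 1, 2, 3, 5}) = 4
G(21) = mex({0, 1, 2, 3, 5}) = 4
G(22) = mex({1, 2, 6}) = 0
G(23) = mex({0, 1, 2, 3, 4, 6}) = 5
G(24) = mex({0, 1, 2, 3, 4}) = 5
Therefore G(24) = 5.

5


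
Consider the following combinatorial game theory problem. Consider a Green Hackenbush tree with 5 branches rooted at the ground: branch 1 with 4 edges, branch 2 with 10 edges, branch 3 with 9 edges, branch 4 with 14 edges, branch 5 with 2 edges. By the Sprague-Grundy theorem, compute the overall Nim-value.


The tree has 5 branches from the ground vertex.
In Green Hackenbush, the Nim-value of a simple path of length k is k.
Branch 1: length 4, Nim-value = 4
Branch 2: length 10, Nim-value = 10
Branch 3: length 9, Nim-value = 9
Branch 4: length 14, Nim-value = 14
Branch 5: length 2, Nim-value = 2
Total Nim-value = XOR of all branch values:
0 XOR 4 = 4
4 XOR 10 = 14
14 XOR 9 = 7
7 XOR 14 = 9
9 XOR 2 = 11
Nim-value of the tree = 11

11


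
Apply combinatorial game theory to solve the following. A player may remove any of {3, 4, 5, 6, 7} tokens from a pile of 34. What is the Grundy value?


The subtraction set is S = {3, 4, 5, 6, 7}.
G(k) = mex{ G(k - s) : s in S, s <= k }. We compute iteratively: G(0) = 0.
G(1) = mex({}) = 0
G(2) = mex({}) = 0
G(3) = mex({0}) = 1
G(4) = mex({0}) = 1
G(5) = mex({0}) = 1
G(6) = mex({0, 1}) = 2
G(7) = mex({0, 1}) = 2
G(8) = mex({0, 1}) = 2
G(9) = mex({0, 1, 2}) = 3
G(10) = mex({1, 2}) = 0
G(11) = mex({1, 2}) = 0
G(12) = mex({1, 2, 3}) = 0
G(13) = mex({0, 2, 3}) = 1
G(14) = mex({0, 2, 3}) = 1
G(15) = mex({0, 2, 3}) = 1
G(16) = mex({0, 1, 3}) = 2
Observe that G(10)..G(16) = 0, 0, 0, 1, 1, 1, 2 repeats G(0)..G(6) = 0, 0, 0, 1, 1, 1, 2.
For k >= max(S) = 7, G(k) is determined by the previous 7 values G(k-7)..G(k-1); a window of 7 consecutive values has recurred shifted by 10, so by induction G(k + 10) = G(k) for all k >= 0: the sequence is periodic from the start with period 10.
One period: G(0..9) = 0, 0, 0, 1, 1, 1, 2, 2, 2, 3.
34 mod 10 = 4, so G(34) = G(4) = 1.

1


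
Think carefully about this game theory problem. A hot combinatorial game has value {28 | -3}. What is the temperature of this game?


The game is {28 | -3}, a switch {a | b} with numbers a > b.
Cooling {a | b} by t gives {a - t | b + t}, which stops being hot when a - t = b + t, i.e. at t = (a - b)/2. So the temperature of a switch is (a - b)/2.
Temperature = (Left option - Right option) / 2
= (28 - (-3)) / 2
= 31 / 2
= 31/2

31/2


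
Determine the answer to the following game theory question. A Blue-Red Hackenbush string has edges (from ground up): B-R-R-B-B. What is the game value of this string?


Edges (from ground): B-R-R-B-B
By Berlekamp's sign-expansion rule, a Blue-Red Hackenbush stalk has the value of the surreal number whose sign sequence is the edge sequence with B -> + and R -> -.
Sign sequence: +--++
Trace the sign expansion in the surreal number tree, starting from 0:
Edge 1: B (sign +) -> bounds (0, +inf), value = 1
Edge 2: R (sign -) -> bounds (0, 1), value = 1/2
Edge 3: R (sign -) -> bounds (0, 1/2), value = 1/4
Edge 4: B (sign +) -> bounds (1/4, 1/2), value = 3/8
Edge 5: B (sign +) -> bounds (3/8, 1/2), value = 7/16
Game value = 7/16

7/16


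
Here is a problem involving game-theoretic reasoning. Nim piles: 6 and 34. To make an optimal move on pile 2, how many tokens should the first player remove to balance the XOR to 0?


Piles: 6 and 34
Current XOR: 6 XOR 34 = 36 (non-zero, so this is an N-position).
To make the XOR zero, we need to find a move that balances the piles.
For pile 2 (size 34): target = 34 XOR 36 = 6
We reduce pile 2 from 34 to 6.
Tokens removed: 34 - 6 = 28
Verification: 6 XOR 6 = 0

28


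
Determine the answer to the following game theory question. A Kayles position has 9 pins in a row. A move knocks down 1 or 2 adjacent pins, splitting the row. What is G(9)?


Kayles: a move removes 1 or 2 adjacent pins from a contiguous row.
Removing pins from a row of k leaves two independent rows (a, b) with a + b = k - 1 (one pin) or a + b = k - 2 (two pins); an end removal gives a = 0.
By Sprague-Grundy, G(k) = mex{ G(a) XOR G(b) } over all these splits. G(0) = 0.
G(1): splits (0,0):0^0=0 -> mex({0}) = 1
G(2): splits (0,1):0^1=1 (0,0):0^0=0 -> mex({0, 1}) = 2
G(3): splits (0,2):0^2=2 (1,1):1^1=0 (0,1):0^1=1 -> mex({0, 1, 2}) = 3
G(4): splits (0,3):0^3=3 (1,2):1^2=3 (0,2):0^2=2 (1,1):1^1=0 -> mex({0, 2, 3}) = 1
G(5): splits (0,4):0^1=1 (1,3):1^3=2 (2,2):2^2=0 (0,3):0^3=3 (1,2):1^2=3 -> mex({0, 1, 2, 3}) = 4
G(6) = mex({0, 1, 2, 4}) = 3
G(7) = mex({0, 1, 3, 4, 5}) = 2
G(8) = mex({0, 2, 3, 5, 6}) = 1
G(9) = mex({0, 1, 2, 3, 6, 7}) = 4
Therefore G(9) = 4.

4


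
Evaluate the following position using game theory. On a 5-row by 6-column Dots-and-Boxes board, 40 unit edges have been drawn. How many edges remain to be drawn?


Grid: 5 x 6 boxes, i.e. 6 rows and 7 columns of dots.
Horizontal edges: (rows + 1) * cols = 6 * 6 = 36
Vertical edges: rows * (cols + 1) = 5 * 7 = 35
Total edges: 36 + 35 = 71
Edges drawn: 40
Remaining: 71 - 40 = 31

31


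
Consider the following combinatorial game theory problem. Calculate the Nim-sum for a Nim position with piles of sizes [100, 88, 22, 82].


We need the XOR (exclusive or) of all pile sizes.
After XOR-ing pile 1 (size 100): 0 XOR 100 = 100
After XOR-ing pile 2 (size 88): 100 XOR 88 = 60
After XOR-ing pile 3 (size 22): 60 XOR 22 = 42
After XOR-ing pile 4 (size 82): 42 XOR 82 = 120
The Nim-value of this position is 120.

120


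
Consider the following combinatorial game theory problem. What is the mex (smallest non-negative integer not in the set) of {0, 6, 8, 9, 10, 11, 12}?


Set = {0, 6, 8, 9, 10, 11, 12}
0 is in the set.
1 is NOT in the set. This is the mex.
mex = 1

1


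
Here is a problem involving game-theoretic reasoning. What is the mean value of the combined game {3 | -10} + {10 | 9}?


G1 = {3 | -10}, G2 = {10 | 9}
Each is a switch {a | b} with numbers a > b; its mean value is (a + b)/2, and mean value is additive over game sums: m(G1 + G2) = m(G1) + m(G2).
Mean of G1 = (3 + (-10))/2 = -7/2 = -7/2
Mean of G2 = (10 + (9))/2 = 19/2 = 19/2
Mean of G1 + G2 = -7/2 + 19/2 = 6

6


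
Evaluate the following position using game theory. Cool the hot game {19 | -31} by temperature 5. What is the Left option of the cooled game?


Original game: {19 | -31} (a switch {a | b} with a > b).
Cooling by t (for t below the temperature (a - b)/2 = 25) taxes each move by t: {a | b} cooled by t is {a - t | b + t}.
Cooling amount: t = 5
Cooled Left option: 19 - 5 = 14
Cooled Right option: -31 + 5 = -26
Cooled game: {14 | -26}
Left option = 14

14


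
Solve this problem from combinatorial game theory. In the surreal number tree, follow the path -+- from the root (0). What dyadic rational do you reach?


Sign expansion: -+-
Rule: track bounds (lo, hi), initially (-inf, +inf). On '+', the current value becomes lo and we move to the simplest number in (value, hi): value + 1 if hi = +inf, otherwise the midpoint (value + hi)/2. On '-', the current value becomes hi and we move to value - 1 if lo = -inf, otherwise the midpoint (lo + value)/2.
Start at 0.
Step 1: sign = -, move left. Bounds: (-inf, 0). Value = -1
Step 2: sign = +, move right. Bounds: (-1, 0). Value = -1/2
Step 3: sign = -, move left. Bounds: (-1, -1/2). Value = -3/4
The surreal number with sign expansion -+- is -3/4.

-3/4


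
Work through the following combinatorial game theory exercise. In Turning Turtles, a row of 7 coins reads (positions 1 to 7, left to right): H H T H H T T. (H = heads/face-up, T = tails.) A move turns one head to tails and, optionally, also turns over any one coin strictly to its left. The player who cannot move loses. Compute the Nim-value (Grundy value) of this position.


Coins: H H T H H T T
Key fact: a single head at position k behaves exactly like a Nim heap of size k (turning it to T and optionally flipping a coin at j < k corresponds to moving the heap from k to j, or to 0), and heads combine as a disjunctive sum (two heads at the same place would cancel, matching j XOR j = 0). So the Nim-value is the XOR of the 1-indexed positions of the heads.
Face-up positions (1-indexed): [1, 2, 4, 5]
XOR 0 with 1: 0 XOR 1 = 1
XOR 1 with 2: 1 XOR 2 = 3
XOR 3 with 4: 3 XOR 4 = 7
XOR 7 with 5: 7 XOR 5 = 2
Nim-value = 2

2


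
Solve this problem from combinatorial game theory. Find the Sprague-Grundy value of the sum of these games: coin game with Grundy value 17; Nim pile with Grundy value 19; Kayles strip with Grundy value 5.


By the Sprague-Grundy theorem, the Grundy value of a sum of games is the XOR of individual Grundy values.
coin game: Grundy value = 17. Running XOR: 0 XOR 17 = 17
Nim pile: Grundy value = 19. Running XOR: 17 XOR 19 = 2
Kayles strip: Grundy value = 5. Running XOR: 2 XOR 5 = 7
The combined Grundy value is 7.

7


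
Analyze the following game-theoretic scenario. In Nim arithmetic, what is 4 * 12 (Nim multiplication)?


Nim multiplication is bilinear over XOR: (u XOR v) * w = (u*w) XOR (v*w).
So we split each operand into its bit components and XOR the pairwise Nim products.
4 = 4 (as XOR of powers of 2).
12 = 4 + 8 (as XOR of powers of 2).
Using the standard Nim-product table on single bits:
  2*2 = 3,   2*4 = 8,   2*8 = 12,
  4*4 = 6,   4*8 = 11,  8*8 = 13,
and  1*x = x (identity), k*l = l*k (commutative).
Pairwise Nim products:
  4 * 4 = 6
  4 * 8 = 11
XOR them: 6 XOR 11 = 13.
Result: 4 * 12 = 13 (in Nim).

13


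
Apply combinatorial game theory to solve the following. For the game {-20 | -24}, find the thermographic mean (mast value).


Game = {-20 | -24}, a switch {a | b} with numbers a > b.
Its thermograph has left wall a - t and right wall b + t, which meet at t = (a - b)/2, where both equal (a + b)/2. So the mast (mean value) is at (a + b)/2.
Mean = (-20 + (-24))/2 = -44/2 = -22

-22


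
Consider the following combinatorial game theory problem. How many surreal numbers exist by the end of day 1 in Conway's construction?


Day 0: {|} = 0 is born. Count = 1.
Day n: the number of surreal numbers born by day n is 2^(n+1) - 1.
By day 0: 2^1 - 1 = 1
By day 1: 2^2 - 1 = 3
By day 1: 3 surreal numbers.

3


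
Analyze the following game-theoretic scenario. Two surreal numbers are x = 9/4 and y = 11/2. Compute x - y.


x = 9/4, y = 11/2
Converting to common denominator: 4
x = 9/4, y = 22/4
x - y = 9/4 - 11/2 = -13/4

-13/4


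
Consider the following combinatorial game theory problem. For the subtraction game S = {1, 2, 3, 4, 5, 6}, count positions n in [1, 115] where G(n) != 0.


Subtraction set S = {1, 2, 3, 4, 5, 6}, so G(n) = n mod 7.
G(n) = 0 when n is a multiple of 7.
Multiples of 7 in [1, 115]: 16
N-positions (nonzero Grundy) = 115 - 16 = 99

99


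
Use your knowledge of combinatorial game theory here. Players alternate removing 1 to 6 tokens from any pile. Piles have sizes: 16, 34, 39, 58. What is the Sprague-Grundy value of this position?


Subtraction set: {1, 2, 3, 4, 5, 6}
For this subtraction set, G(n) = n mod 7 (period = max + 1 = 7).
Pile 1 (size 16): G(16) = 16 mod 7 = 2
Pile 2 (size 34): G(34) = 34 mod 7 = 6
Pile 3 (size 39): G(39) = 39 mod 7 = 4
Pile 4 (size 58): G(58) = 58 mod 7 = 2
Total Grundy value = XOR of all: 2 XOR 6 XOR 4 XOR 2 = 2

2


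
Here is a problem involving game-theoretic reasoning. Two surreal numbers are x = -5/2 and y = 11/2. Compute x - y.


x = -5/2, y = 11/2
Converting to common denominator: 2
x = -5/2, y = 11/2
x - y = -5/2 - 11/2 = -8

-8


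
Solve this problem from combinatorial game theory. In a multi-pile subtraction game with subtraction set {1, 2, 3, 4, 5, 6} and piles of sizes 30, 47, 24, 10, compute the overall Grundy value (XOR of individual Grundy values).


Subtraction set: {1, 2, 3, 4, 5, 6}
For this subtraction set, G(n) = n mod 7 (period = max + 1 = 7).
Pile 1 (size 30): G(30) = 30 mod 7 = 2
Pile 2 (size 47): G(47) = 47 mod 7 = 5
Pile 3 (size 24): G(24) = 24 mod 7 = 3
Pile 4 (size 10): G(10) = 10 mod 7 = 3
Total Grundy value = XOR of all: 2 XOR 5 XOR 3 XOR 3 = 7

7


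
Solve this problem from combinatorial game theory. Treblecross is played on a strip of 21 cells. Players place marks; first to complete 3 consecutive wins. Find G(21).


Treblecross: place X on empty cells; 3-in-a-row wins.
Playing within two cells of an existing X lets the opponent win at once, so sensible play treats the cells i-2..i+2 around each X as dead. The player left with no safe cell loses, so this is a normal-play take-away game on strips of safe cells.
Placing X at cell i (0-indexed) of a strip of k safe cells leaves independent strips of sizes max(0, i-2) and max(0, k-i-3). Hence G(k) = mex{ G(max(0,i-2)) XOR G(max(0,k-i-3)) : 0 <= i < k }, with G(0) = 0.
G(1): splits (0,0):0^0=0 -> mex({0}) = 1
G(2): splits (0,0):0^0=0 -> mex({0}) = 1
G(3): splits (0,0):0^0=0 -> mex({0}) = 1
G(4): splits (0,1):0^1=1 (0,0):0^0=0 -> mex({0, 1}) = 2
G(5): splits (0,2):0^1=1 (0,1):0^1=1 (0,0):0^0=0 -> mex({0, 1}) = 2
G(6) = mex({1}) = 0
G(7) = mex({0, 1, 2}) = 3
G(8) = mex({0, 1, 2}) = 3
G(9) = mex({0, 2}) = 1
G(10) = mex({0, 2, 3}) = 1
G(11) = mex({0, 3}) = 1
G(12) = mex({1, 3}) = 0
G(13) = mex({0, 1, 2, 3}) = 4
G(14) = mex({0, 1, 2}) = 3
G(15) = mex({0, 1, 2}) = 3
G(16) = mex({0, 1, 2, 4}) = 3
G(17) = mex({0, 1, 3, 4}) = 2
G(18) = mex({0, 1, 3, 4}) = 2
G(19) = mex({0, 1, 3, 5}) = 2
G(20) = mex({0, 1, 2, 3, 5}) = 4
G(21) = mex({0, 1, 2, 3, 5}) = 4
Therefore G(21) = 4.

4


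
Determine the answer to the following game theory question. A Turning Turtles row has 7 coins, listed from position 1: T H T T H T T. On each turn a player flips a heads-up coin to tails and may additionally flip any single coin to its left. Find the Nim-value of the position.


Coins: T H T T H T T
Key fact: a single head at position k behaves exactly like a Nim heap of size k (turning it to T and optionally flipping a coin at j < k corresponds to moving the heap from k to j, or to 0), and heads combine as a disjunctive sum (two heads at the same place would cancel, matching j XOR j = 0). So the Nim-value is the XOR of the 1-indexed positions of the heads.
Face-up positions (1-indexed): [2, 5]
XOR 0 with 2: 0 XOR 2 = 2
XOR 2 with 5: 2 XOR 5 = 7
Nim-value = 7

7


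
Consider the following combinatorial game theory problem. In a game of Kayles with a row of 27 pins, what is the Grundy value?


Kayles: a move removes 1 or 2 adjacent pins from a contiguous row.
Removing pins from a row of k leaves two independent rows (a, b) with a + b = k - 1 (one pin) or a + b = k - 2 (two pins); an end removal gives a = 0.
By Sprague-Grundy, G(k) = mex{ G(a) XOR G(b) } over all these splits. G(0) = 0.
G(1): splits (0,0):0^0=0 -> mex({0}) = 1
G(2): splits (0,1):0^1=1 (0,0):0^0=0 -> mex({0, 1}) = 2
G(3): splits (0,2):0^2=2 (1,1):1^1=0 (0,1):0^1=1 -> mex({0, 1, 2}) = 3
G(4): splits (0,3):0^3=3 (1,2):1^2=3 (0,2):0^2=2 (1,1):1^1=0 -> mex({0, 2, 3}) = 1
G(5): splits (0,4):0^1=1 (1,3):1^3=2 (2,2):2^2=0 (0,3):0^3=3 (1,2):1^2=3 -> mex({0, 1, 2, 3}) = 4
G(6) = mex({0, 1, 2, 4}) = 3
G(7) = mex({0, 1, 3, 4, 5}) = 2
G(8) = mex({0, 2, 3, 5, 6}) = 1
G(9) = mex({0, 1, 2, 3, 6, 7}) = 4
G(10) = mex({0, 1, 3, 4, 5, 7}) = 2
G(11) = mex({0, 1, 2, 3, 4, 5}) = 6
G(12) = mex({0, 1, 2, 3, 5, 6, 7}) = 4
G(13) = mex({0, 2, 3, 4, 6, 7}) = 1
G(14) = mex({0, 1, 4, 5, 6, 7}) = 2
G(15) = mex({0, 1, 2, 3, 4, 5, 6}) = 7
G(16) = mex({0, 2, 3, 5, 6, 7}) = 1
G(17) = mex({0, 1, 2, 3, 5, 6, 7}) = 4
G(18) = mex({0, 1, 2, 4, 5, 6}) = 3
G(19) = mex({0, 1, 3, 4, 5, 7}) = 2
G(20) = mex({0, 2, 3, 4, 5, 6, 7}) = 1
G(21) = mex({0, 1, 2, 3, 5, 6, 7}) = 4
G(22) = mex({0, 1, 2, 3, 4, 5, 7}) = 6
G(23) = mex({0, 1, 2, 3, 4, 5, 6}) = 7
G(24) = mex({0, 1, 2, 3, 5, 6, 7}) = 4
G(25) = mex({0, 2, 3, 4, 6, 7}) = 1
G(26) = mex({0, 1, 3, 4, 5, 6, 7}) = 2
G(27) = mex({0, 1, 2, 3, 4, 5, 6, 7}) = 8
Therefore G(27) = 8.

8


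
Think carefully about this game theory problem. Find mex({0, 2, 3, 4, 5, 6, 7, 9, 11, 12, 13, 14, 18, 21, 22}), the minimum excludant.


Set = {0, 2, 3, 4, 5, 6, 7, 9, 11, 12, 13, 14, 18, 21, 22}
0 is in the set.
1 is NOT in the set. This is the mex.
mex = 1

1


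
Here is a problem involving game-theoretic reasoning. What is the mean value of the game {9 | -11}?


Game = {9 | -11}, a switch {a | b} with numbers a > b.
Its thermograph has left wall a - t and right wall b + t, which meet at t = (a - b)/2, where both equal (a + b)/2. So the mast (mean value) is at (a + b)/2.
Mean = (9 + (-11))/2 = -2/2 = -1

-1


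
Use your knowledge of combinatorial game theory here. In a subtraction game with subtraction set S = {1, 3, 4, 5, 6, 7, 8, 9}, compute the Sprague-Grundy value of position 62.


The subtraction set is S = {1, 3, 4, 5, 6, 7, 8, 9}.
G(k) = mex{ G(k - s) : s in S, s <= k }. We compute iteratively: G(0) = 0.
G(1) = mex({0}) = 1
G(2) = mex({1}) = 0
G(3) = mex({0}) = 1
G(4) = mex({0, 1}) = 2
G(5) = mex({0, 1, 2}) = 3
G(6) = mex({0, 1, 3}) = 2
G(7) = mex({0, 1, 2}) = 3
G(8) = mex({0, 1, 2, 3}) = 4
G(9) = mex({0, 1, 2, 3, 4}) = 5
G(10) = mex({0, 1, 2, 3, 5}) = 4
G(11) = mex({0, 1, 2, 3, 4}) = 5
G(12) = mex({1, 2, 3, 4, 5}) = 0
G(13) = mex({0, 2, 3, 4, 5}) = 1
G(14) = mex({1, 2, 3, 4, 5}) = 0
G(15) = mex({0, 2, 3, 4, 5}) = 1
G(16) = mex({0, 1, 3, 4, 5}) = 2
G(17) = mex({0, 1, 2, 4, 5}) = 3
G(18) = mex({0, 1, 3, 4, 5}) = 2
G(19) = mex({0, 1, 2, 4, 5}) = 3
G(20) = mex({0, 1, 2, 3, 5}) = 4
Observe that G(12)..G(20) = 0, 1, 0, 1, 2, 3, 2, 3, 4 repeats G(0)..G(8) = 0, 1, 0, 1, 2, 3, 2, 3, 4.
For k >= max(S) = 9, G(k) is determined by the previous 9 values G(k-9)..G(k-1); a window of 9 consecutive values has recurred shifted by 12, so by induction G(k + 12) = G(k) for all k >= 0: the sequence is periodic from the start with period 12.
One period: G(0..11) = 0, 1, 0, 1, 2, 3, 2, 3, 4, 5, 4, 5.
62 mod 12 = 2, so G(62) = G(2) = 0.

0


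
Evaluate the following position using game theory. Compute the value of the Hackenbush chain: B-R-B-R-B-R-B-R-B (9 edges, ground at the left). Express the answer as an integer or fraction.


Edges (from ground): B-R-B-R-B-R-B-R-B
By Berlekamp's sign-expansion rule, a Blue-Red Hackenbush stalk has the value of the surreal number whose sign sequence is the edge sequence with B -> + and R -> -.
Sign sequence: +-+-+-+-+
Trace the sign expansion in the surreal number tree, starting from 0:
Edge 1: B (sign +) -> bounds (0, +inf), value = 1
Edge 2: R (sign -) -> bounds (0, 1), value = 1/2
Edge 3: B (sign +) -> bounds (1/2, 1), value = 3/4
Edge 4: R (sign -) -> bounds (1/2, 3/4), value = 5/8
Edge 5: B (sign +) -> bounds (5/8, 3/4), value = 11/16
Edge 6: R (sign -) -> bounds (5/8, 11/16), value = 21/32
Edge 7: B (sign +) -> bounds (21/32, 11/16), value = 43/64
Edge 8: R (sign -) -> bounds (21/32, 43/64), value = 85/128
Edge 9: B (sign +) -> bounds (85/128, 43/64), value = 171/256
Game value = 171/256

171/256


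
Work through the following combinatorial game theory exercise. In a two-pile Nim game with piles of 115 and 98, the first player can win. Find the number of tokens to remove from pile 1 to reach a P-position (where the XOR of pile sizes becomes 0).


Piles: 115 and 98
Current XOR: 115 XOR 98 = 17 (non-zero, so this is an N-position).
To make the XOR zero, we need to find a move that balances the piles.
For pile 1 (size 115): target = 115 XOR 17 = 98
We reduce pile 1 from 115 to 98.
Tokens removed: 115 - 98 = 17
Verification: 98 XOR 98 = 0

17


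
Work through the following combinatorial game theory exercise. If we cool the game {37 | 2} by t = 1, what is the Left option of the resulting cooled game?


Original game: {37 | 2} (a switch {a | b} with a > b).
Cooling by t (for t below the temperature (a - b)/2 = 35/2) taxes each move by t: {a | b} cooled by t is {a - t | b + t}.
Cooling amount: t = 1
Cooled Left option: 37 - 1 = 36
Cooled Right option: 2 + 1 = 3
Cooled game: {36 | 3}
Left option = 36

36


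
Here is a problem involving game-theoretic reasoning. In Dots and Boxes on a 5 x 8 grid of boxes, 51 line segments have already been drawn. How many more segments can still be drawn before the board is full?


Grid: 5 x 8 boxes, i.e. 6 rows and 9 columns of dots.
Horizontal edges: (rows + 1) * cols = 6 * 8 = 48
Vertical edges: rows * (cols + 1) = 5 * 9 = 45
Total edges: 48 + 45 = 93
Edges drawn: 51
Remaining: 93 - 51 = 42

42


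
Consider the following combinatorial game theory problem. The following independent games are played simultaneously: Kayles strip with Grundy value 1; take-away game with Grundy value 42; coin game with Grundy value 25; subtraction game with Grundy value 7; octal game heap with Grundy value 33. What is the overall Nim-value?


By the Sprague-Grundy theorem, the Grundy value of a sum of games is the XOR of individual Grundy values.
Kayles strip: Grundy value = 1. Running XOR: 0 XOR 1 = 1
take-away game: Grundy value = 42. Running XOR: 1 XOR 42 = 43
coin game: Grundy value = 25. Running XOR: 43 XOR 25 = 50
subtraction game: Grundy value = 7. Running XOR: 50 XOR 7 = 53
octal game heap: Grundy value = 33. Running XOR: 53 XOR 33 = 20
The combined Grundy value is 20.

20


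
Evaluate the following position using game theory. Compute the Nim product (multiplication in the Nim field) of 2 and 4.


Nim multiplication is bilinear over XOR: (u XOR v) * w = (u*w) XOR (v*w).
So we split each operand into its bit components and XOR the pairwise Nim products.
2 = 2 (as XOR of powers of 2).
4 = 4 (as XOR of powers of 2).
Using the standard Nim-product table on single bits:
  2*2 = 3,   2*4 = 8,   2*8 = 12,
  4*4 = 6,   4*8 = 11,  8*8 = 13,
and  1*x = x (identity), k*l = l*k (commutative).
Pairwise Nim products:
  2 * 4 = 8
XOR them: 8 = 8.
Result: 2 * 4 = 8 (in Nim).

8


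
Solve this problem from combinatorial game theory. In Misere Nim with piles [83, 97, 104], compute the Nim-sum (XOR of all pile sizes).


We need the XOR (exclusive or) of all pile sizes.
After XOR-ing pile 1 (size 83): 0 XOR 83 = 83
After XOR-ing pile 2 (size 97): 83 XOR 97 = 50
After XOR-ing pile 3 (size 104): 50 XOR 104 = 90
The Nim-value of this position is 90.

90


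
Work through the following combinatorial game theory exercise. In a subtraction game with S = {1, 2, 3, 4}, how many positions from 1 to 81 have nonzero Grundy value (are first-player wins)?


Subtraction set S = {1, 2, 3, 4}, so G(n) = n mod 5.
G(n) = 0 when n is a multiple of 5.
Multiples of 5 in [1, 81]: 16
N-positions (nonzero Grundy) = 81 - 16 = 65

65


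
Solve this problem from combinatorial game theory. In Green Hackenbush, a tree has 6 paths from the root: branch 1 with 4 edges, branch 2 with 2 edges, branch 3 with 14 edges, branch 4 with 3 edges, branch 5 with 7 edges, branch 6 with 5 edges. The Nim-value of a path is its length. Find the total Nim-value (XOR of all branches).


The tree has 6 branches from the ground vertex.
In Green Hackenbush, the Nim-value of a simple path of length k is k.
Branch 1: length 4, Nim-value = 4
Branch 2: length 2, Nim-value = 2
Branch 3: length 14, Nim-value = 14
Branch 4: length 3, Nim-value = 3
Branch 5: length 7, Nim-value = 7
Branch 6: length 5, Nim-value = 5
Total Nim-value = XOR of all branch values:
0 XOR 4 = 4
4 XOR 2 = 6
6 XOR 14 = 8
8 XOR 3 = 11
11 XOR 7 = 12
12 XOR 5 = 9
Nim-value of the tree = 9

9


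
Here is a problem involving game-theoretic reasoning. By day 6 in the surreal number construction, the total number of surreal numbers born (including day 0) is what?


Day 0: {|} = 0 is born. Count = 1.
Day n: the number of surreal numbers born by day n is 2^(n+1) - 1.
By day 0: 2^1 - 1 = 1
By day 1: 2^2 - 1 = 3
By day 2: 2^3 - 1 = 7
By day 3: 2^4 - 1 = 15
By day 4: 2^5 - 1 = 31
By day 5: 2^6 - 1 = 63
By day 6: 2^7 - 1 = 127
By day 6: 127 surreal numbers.

127


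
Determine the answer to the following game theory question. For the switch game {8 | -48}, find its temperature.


The game is {8 | -48}, a switch {a | b} with numbers a > b.
Cooling {a | b} by t gives {a - t | b + t}, which stops being hot when a - t = b + t, i.e. at t = (a - b)/2. So the temperature of a switch is (a - b)/2.
Temperature = (Left option - Right option) / 2
= (8 - (-48)) / 2
= 56 / 2
= 28

28


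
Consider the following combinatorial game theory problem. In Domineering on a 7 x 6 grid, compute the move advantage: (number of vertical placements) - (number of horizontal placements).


Board is 7 x 6 (rows x cols).
Left (vertical) placements: (rows-1) * cols = 6 * 6 = 36
Right (horizontal) placements: rows * (cols-1) = 7 * 5 = 35
Advantage = Left - Right = 36 - 35 = 1

1


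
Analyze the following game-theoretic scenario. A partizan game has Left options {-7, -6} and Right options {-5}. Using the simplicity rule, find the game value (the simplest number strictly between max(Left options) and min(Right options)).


Left options: {-7, -6}, max = -6
Right options: {-5}, min = -5
All options are numbers and max(Left) < min(Right), so by the simplicity theorem the value is the simplest (earliest-born) number strictly between -6 and -5.
No integer lies strictly between -6 and -5, so the value is the dyadic rational m/2^k in the interval with the smallest k (then m odd); search k = 1, 2, ...:
Denominator 2: -11/2 lies strictly between -6 and -5 -- found.
The simplest number in the interval is -11/2.
Game value = -11/2

-11/2


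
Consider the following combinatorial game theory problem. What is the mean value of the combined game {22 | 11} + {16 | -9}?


G1 = {22 | 11}, G2 = {16 | -9}
Each is a switch {a | b} with numbers a > b; its mean value is (a + b)/2, and mean value is additive over game sums: m(G1 + G2) = m(G1) + m(G2).
Mean of G1 = (22 + (11))/2 = 33/2 = 33/2
Mean of G2 = (16 + (-9))/2 = 7/2 = 7/2
Mean of G1 + G2 = 33/2 + 7/2 = 20

20


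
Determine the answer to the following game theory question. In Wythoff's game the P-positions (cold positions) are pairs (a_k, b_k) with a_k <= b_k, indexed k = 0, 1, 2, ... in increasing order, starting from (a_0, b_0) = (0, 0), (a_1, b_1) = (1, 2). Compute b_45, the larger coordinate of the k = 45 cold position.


By Wythoff's theorem, a_k = floor(k * phi) and b_k = floor(k * phi^2) = a_k + k, where phi = (1 + sqrt(5))/2 is the golden ratio.
phi = (1 + sqrt(5))/2 = 1.618034
phi^2 = phi + 1 = 2.618034
k = 45
k * phi^2 = 45 * 2.618034 = 117.811529
b_45 = floor(k * phi^2) = 117 (check: a_45 + k = 72 + 45 = 117)

117


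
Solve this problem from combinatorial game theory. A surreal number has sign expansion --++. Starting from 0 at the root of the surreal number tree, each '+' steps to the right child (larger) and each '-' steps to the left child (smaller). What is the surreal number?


Sign expansion: --++
Rule: track bounds (lo, hi), initially (-inf, +inf). On '+', the current value becomes lo and we move to the simplest number in (value, hi): value + 1 if hi = +inf, otherwise the midpoint (value + hi)/2. On '-', the current value becomes hi and we move to value - 1 if lo = -inf, otherwise the midpoint (lo + value)/2.
Start at 0.
Step 1: sign = -, move left. Bounds: (-inf, 0). Value = -1
Step 2: sign = -, move left. Bounds: (-inf, -1). Value = -2
Step 3: sign = +, move right. Bounds: (-2, -1). Value = -3/2
Step 4: sign = +, move right. Bounds: (-3/2, -1). Value = -5/4
The surreal number with sign expansion --++ is -5/4.

-5/4


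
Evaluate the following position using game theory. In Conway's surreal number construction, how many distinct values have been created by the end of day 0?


Day 0: {|} = 0 is born. Count = 1.
Day n: the number of surreal numbers born by day n is 2^(n+1) - 1.
By day 0: 2^1 - 1 = 1
By day 0: 1 surreal numbers.

1


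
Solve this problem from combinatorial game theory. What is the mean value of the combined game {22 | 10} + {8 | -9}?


G1 = {22 | 10}, G2 = {8 | -9}
Each is a switch {a | b} with numbers a > b; its mean value is (a + b)/2, and mean value is additive over game sums: m(G1 + G2) = m(G1) + m(G2).
Mean of G1 = (22 + (10))/2 = 32/2 = 16
Mean of G2 = (8 + (-9))/2 = -1/2 = -1/2
Mean of G1 + G2 = 16 + -1/2 = 31/2

31/2


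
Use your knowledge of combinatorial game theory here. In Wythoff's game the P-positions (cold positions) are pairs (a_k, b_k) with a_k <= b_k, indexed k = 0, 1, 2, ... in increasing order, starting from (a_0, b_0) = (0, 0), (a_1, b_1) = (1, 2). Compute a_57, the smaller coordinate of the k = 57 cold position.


By Wythoff's theorem, a_k = floor(k * phi) and b_k = floor(k * phi^2) = a_k + k, where phi = (1 + sqrt(5))/2 is the golden ratio.
phi = (1 + sqrt(5))/2 = 1.618034
k = 57
k * phi = 57 * 1.618034 = 92.227937
a_57 = floor(k * phi) = 92

92


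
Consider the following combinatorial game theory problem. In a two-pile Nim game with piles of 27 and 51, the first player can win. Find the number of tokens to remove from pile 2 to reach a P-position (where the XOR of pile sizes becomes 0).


Piles: 27 and 51
Current XOR: 27 XOR 51 = 40 (non-zero, so this is an N-position).
To make the XOR zero, we need to find a move that balances the piles.
For pile 2 (size 51): target = 51 XOR 40 = 27
We reduce pile 2 from 51 to 27.
Tokens removed: 51 - 27 = 24
Verification: 27 XOR 27 = 0

24


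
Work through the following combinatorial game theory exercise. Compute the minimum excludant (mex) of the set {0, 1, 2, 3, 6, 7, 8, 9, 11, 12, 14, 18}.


Set = {0, 1, 2, 3, 6, 7, 8, 9, 11, 12, 14, 18}
0 is in the set.
1 is in the set.
2 is in the set.
3 is in the set.
4 is NOT in the set. This is the mex.
mex = 4

4


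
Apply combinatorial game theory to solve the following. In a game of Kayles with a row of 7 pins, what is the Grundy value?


Kayles: a move removes 1 or 2 adjacent pins from a contiguous row.
Removing pins from a row of k leaves two independent rows (a, b) with a + b = k - 1 (one pin) or a + b = k - 2 (two pins); an end removal gives a = 0.
By Sprague-Grundy, G(k) = mex{ G(a) XOR G(b) } over all these splits. G(0) = 0.
G(1): splits (0,0):0^0=0 -> mex({0}) = 1
G(2): splits (0,1):0^1=1 (0,0):0^0=0 -> mex({0, 1}) = 2
G(3): splits (0,2):0^2=2 (1,1):1^1=0 (0,1):0^1=1 -> mex({0, 1, 2}) = 3
G(4): splits (0,3):0^3=3 (1,2):1^2=3 (0,2):0^2=2 (1,1):1^1=0 -> mex({0, 2, 3}) = 1
G(5): splits (0,4):0^1=1 (1,3):1^3=2 (2,2):2^2=0 (0,3):0^3=3 (1,2):1^2=3 -> mex({0, 1, 2, 3}) = 4
G(6) = mex({0, 1, 2, 4}) = 3
G(7) = mex({0, 1, 3, 4, 5}) = 2
Therefore G(7) = 2.

2


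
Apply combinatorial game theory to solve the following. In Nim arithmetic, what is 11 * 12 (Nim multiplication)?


Nim multiplication is bilinear over XOR: (u XOR v) * w = (u*w) XOR (v*w).
So we split each operand into its bit components and XOR the pairwise Nim products.
11 = 1 + 2 + 8 (as XOR of powers of 2).
12 = 4 + 8 (as XOR of powers of 2).
Using the standard Nim-product table on single bits:
  2*2 = 3,   2*4 = 8,   2*8 = 12,
  4*4 = 6,   4*8 = 11,  8*8 = 13,
and  1*x = x (identity), k*l = l*k (commutative).
Pairwise Nim products:
  1 * 4 = 4
  1 * 8 = 8
  2 * 4 = 8
  2 * 8 = 12
  8 * 4 = 11
  8 * 8 = 13
XOR them: 4 XOR 8 XOR 8 XOR 12 XOR 11 XOR 13 = 14.
Result: 11 * 12 = 14 (in Nim).

14


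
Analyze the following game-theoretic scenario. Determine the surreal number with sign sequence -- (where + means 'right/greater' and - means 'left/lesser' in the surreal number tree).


Sign expansion: --
Rule: track bounds (lo, hi), initially (-inf, +inf). On '+', the current value becomes lo and we move to the simplest number in (value, hi): value + 1 if hi = +inf, otherwise the midpoint (value + hi)/2. On '-', the current value becomes hi and we move to value - 1 if lo = -inf, otherwise the midpoint (lo + value)/2.
Start at 0.
Step 1: sign = -, move left. Bounds: (-inf, 0). Value = -1
Step 2: sign = -, move left. Bounds: (-inf, -1). Value = -2
The surreal number with sign expansion -- is -2.

-2


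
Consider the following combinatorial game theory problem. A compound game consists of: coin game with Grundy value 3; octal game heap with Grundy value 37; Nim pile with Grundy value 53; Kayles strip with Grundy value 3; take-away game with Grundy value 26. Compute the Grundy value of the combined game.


By the Sprague-Grundy theorem, the Grundy value of a sum of games is the XOR of individual Grundy values.
coin game: Grundy value = 3. Running XOR: 0 XOR 3 = 3
octal game heap: Grundy value = 37. Running XOR: 3 XOR 37 = 38
Nim pile: Grundy value = 53. Running XOR: 38 XOR 53 = 19
Kayles strip: Grundy value = 3. Running XOR: 19 XOR 3 = 16
take-away game: Grundy value = 26. Running XOR: 16 XOR 26 = 10
The combined Grundy value is 10.

10


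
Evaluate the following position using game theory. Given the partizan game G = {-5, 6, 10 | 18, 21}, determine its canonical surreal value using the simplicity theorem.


Left options: {-5, 6, 10}, max = 10
Right options: {18, 21}, min = 18
All options are numbers and max(Left) < min(Right), so by the simplicity theorem the value is the simplest (earliest-born) number strictly between 10 and 18.
Integers 11 through 17 all lie strictly between 10 and 18.
Among integers, the simplest (lowest birthday = smallest |n|; 0 is born on day 0, +-n on day n) is 11.
No non-integer in the interval can be simpler: if x is a non-integer in the interval, then floor(x) or ceil(x) also lies in the interval (the interval contains an integer), and both are proper prefixes of x's sign expansion, i.e. born earlier. So the game value is 11.
Game value = 11

11


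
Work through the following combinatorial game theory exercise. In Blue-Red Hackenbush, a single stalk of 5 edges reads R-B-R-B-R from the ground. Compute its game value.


Edges (from ground): R-B-R-B-R
By Berlekamp's sign-expansion rule, a Blue-Red Hackenbush stalk has the value of the surreal number whose sign sequence is the edge sequence with B -> + and R -> -.
Sign sequence: -+-+-
Trace the sign expansion in the surreal number tree, starting from 0:
Edge 1: R (sign -) -> bounds (-inf, 0), value = -1
Edge 2: B (sign +) -> bounds (-1, 0), value = -1/2
Edge 3: R (sign -) -> bounds (-1, -1/2), value = -3/4
Edge 4: B (sign +) -> bounds (-3/4, -1/2), value = -5/8
Edge 5: R (sign -) -> bounds (-3/4, -5/8), value = -11/16
Game value = -11/16

-11/16


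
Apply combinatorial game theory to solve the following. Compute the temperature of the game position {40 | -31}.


The game is {40 | -31}, a switch {a | b} with numbers a > b.
Cooling {a | b} by t gives {a - t | b + t}, which stops being hot when a - t = b + t, i.e. at t = (a - b)/2. So the temperature of a switch is (a - b)/2.
Temperature = (Left option - Right option) / 2
= (40 - (-31)) / 2
= 71 / 2
= 71/2

71/2


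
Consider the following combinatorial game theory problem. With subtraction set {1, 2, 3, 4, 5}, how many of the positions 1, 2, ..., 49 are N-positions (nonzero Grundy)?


Subtraction set S = {1, 2, 3, 4, 5}, so G(n) = n mod 6.
G(n) = 0 when n is a multiple of 6.
Multiples of 6 in [1, 49]: 8
N-positions (nonzero Grundy) = 49 - 8 = 41

41


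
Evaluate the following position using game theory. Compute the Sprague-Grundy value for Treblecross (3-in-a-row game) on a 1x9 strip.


Treblecross: place X on empty cells; 3-in-a-row wins.
Playing within two cells of an existing X lets the opponent win at once, so sensible play treats the cells i-2..i+2 around each X as dead. The player left with no safe cell loses, so this is a normal-play take-away game on strips of safe cells.
Placing X at cell i (0-indexed) of a strip of k safe cells leaves independent strips of sizes max(0, i-2) and max(0, k-i-3). Hence G(k) = mex{ G(max(0,i-2)) XOR G(max(0,k-i-3)) : 0 <= i < k }, with G(0) = 0.
G(1): splits (0,0):0^0=0 -> mex({0}) = 1
G(2): splits (0,0):0^0=0 -> mex({0}) = 1
G(3): splits (0,0):0^0=0 -> mex({0}) = 1
G(4): splits (0,1):0^1=1 (0,0):0^0=0 -> mex({0, 1}) = 2
G(5): splits (0,2):0^1=1 (0,1):0^1=1 (0,0):0^0=0 -> mex({0, 1}) = 2
G(6) = mex({1}) = 0
G(7) = mex({0, 1, 2}) = 3
G(8) = mex({0, 1, 2}) = 3
G(9) = mex({0, 2}) = 1
Therefore G(9) = 1.

1


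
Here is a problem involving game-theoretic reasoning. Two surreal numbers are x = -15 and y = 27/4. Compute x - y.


x = -15, y = 27/4
Converting to common denominator: 4
x = -60/4, y = 27/4
x - y = -15 - 27/4 = -87/4

-87/4


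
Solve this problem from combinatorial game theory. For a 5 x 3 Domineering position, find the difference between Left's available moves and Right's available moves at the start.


Board is 5 x 3 (rows x cols).
Left (vertical) placements: (rows-1) * cols = 4 * 3 = 12
Right (horizontal) placements: rows * (cols-1) = 5 * 2 = 10
Advantage = Left - Right = 12 - 10 = 2

2


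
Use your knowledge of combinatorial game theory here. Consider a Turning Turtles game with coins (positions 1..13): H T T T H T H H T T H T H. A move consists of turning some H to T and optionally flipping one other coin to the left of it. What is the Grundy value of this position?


Coins: H T T T H T H H T T H T H
Key fact: a single head at position k behaves exactly like a Nim heap of size k (turning it to T and optionally flipping a coin at j < k corresponds to moving the heap from k to j, or to 0), and heads combine as a disjunctive sum (two heads at the same place would cancel, matching j XOR j = 0). So the Nim-value is the XOR of the 1-indexed positions of the heads.
Face-up positions (1-indexed): [1, 5, 7, 8, 11, 13]
XOR 0 with 1: 0 XOR 1 = 1
XOR 1 with 5: 1 XOR 5 = 4
XOR 4 with 7: 4 XOR 7 = 3
XOR 3 with 8: 3 XOR 8 = 11
XOR 11 with 11: 11 XOR 11 = 0
XOR 0 with 13: 0 XOR 13 = 13
Nim-value = 13

13
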